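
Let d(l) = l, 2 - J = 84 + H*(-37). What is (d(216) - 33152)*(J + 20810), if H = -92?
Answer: -570583264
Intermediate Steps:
J = -3486 (J = 2 - (84 - 92*(-37)) = 2 - (84 + 3404) = 2 - 1*3488 = 2 - 3488 = -3486)
(d(216) - 33152)*(J + 20810) = (216 - 33152)*(-3486 + 20810) = -32936*17324 = -570583264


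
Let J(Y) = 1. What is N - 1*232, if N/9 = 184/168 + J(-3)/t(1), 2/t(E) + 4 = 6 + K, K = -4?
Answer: -1618/7 ≈ -231.14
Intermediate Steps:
t(E) = -1 (t(E) = 2/(-4 + (6 - 4)) = 2/(-4 + 2) = 2/(-2) = 2*(-½) = -1)
N = 6/7 (N = 9*(184/168 + 1/(-1)) = 9*(184*(1/168) + 1*(-1)) = 9*(23/21 - 1) = 9*(2/21) = 6/7 ≈ 0.85714)
N - 1*232 = 6/7 - 1*232 = 6/7 - 232 = -1618/7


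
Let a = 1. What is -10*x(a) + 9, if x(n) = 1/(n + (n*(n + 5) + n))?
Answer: 31/4 ≈ 7.7500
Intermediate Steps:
x(n) = 1/(2*n + n*(5 + n)) (x(n) = 1/(n + (n*(5 + n) + n)) = 1/(n + (n + n*(5 + n))) = 1/(2*n + n*(5 + n)))
-10*x(a) + 9 = -10/(1*(7 + 1)) + 9 = -10/8 + 9 = -10*1/8 + 9 = -5/4 + 9 = 31/4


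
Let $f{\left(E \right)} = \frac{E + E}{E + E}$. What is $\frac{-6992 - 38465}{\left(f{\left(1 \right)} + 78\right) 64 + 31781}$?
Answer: $- \frac{45457}{36837} \approx -1.234$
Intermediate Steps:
$f{\left(E \right)} = 1$ ($f{\left(E \right)} = \frac{2 E}{2 E} = 2 E \frac{1}{2 E} = 1$)
$\frac{-6992 - 38465}{\left(f{\left(1 \right)} + 78\right) 64 + 31781} = \frac{-6992 - 38465}{\left(1 + 78\right) 64 + 31781} = - \frac{45457}{79 \cdot 64 + 31781} = - \frac{45457}{5056 + 31781} = - \frac{45457}{36837}$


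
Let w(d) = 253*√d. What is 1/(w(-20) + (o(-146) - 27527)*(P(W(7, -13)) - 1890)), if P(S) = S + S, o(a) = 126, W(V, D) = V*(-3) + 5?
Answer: 2393851/126071497482612 - 23*I*√5/126071497482612 ≈ 1.8988e-8 - 4.0794e-13*I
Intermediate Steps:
W(V, D) = 5 - 3*V (W(V, D) = -3*V + 5 = 5 - 3*V)
P(S) = 2*S
1/(w(-20) + (o(-146) - 27527)*(P(W(7, -13)) - 1890)) = 1/(253*√(-20) + (126 - 27527)*(2*(5 - 3*7) - 1890)) = 1/(253*(2*I*√5) - 27401*(2*(5 - 21) - 1890)) = 1/(506*I*√5 - 27401*(2*(-16) - 1890)) = 1/(506*I*√5 - 27401*(-32 - 1890)) = 1/(506*I*√5 - 27401*(-1922)) = 1/(506*I*√5 + 52664722) = 1/(52664722 + 506*I*√5)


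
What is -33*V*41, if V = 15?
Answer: -20295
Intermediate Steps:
-33*V*41 = -33*15*41 = -495*41 = -20295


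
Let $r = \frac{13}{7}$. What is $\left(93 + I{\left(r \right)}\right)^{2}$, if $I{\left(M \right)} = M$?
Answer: $\frac{440896}{49} \approx 8997.9$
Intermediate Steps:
$r = \frac{13}{7}$ ($r = 13 \cdot \frac{1}{7} = \frac{13}{7} \approx 1.8571$)
$\left(93 + I{\left(r \right)}\right)^{2} = \left(93 + \frac{13}{7}\right)^{2} = \left(\frac{664}{7}\right)^{2} = \frac{440896}{49}$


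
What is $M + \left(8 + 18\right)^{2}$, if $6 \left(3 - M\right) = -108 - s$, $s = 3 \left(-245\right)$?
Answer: $\frac{1149}{2} \approx 574.5$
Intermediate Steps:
$s = -735$
$M = - \frac{203}{2}$ ($M = 3 - \frac{-108 - -735}{6} = 3 - \frac{-108 + 735}{6} = 3 - \frac{209}{2} = - \frac{203}{2} \approx -101.5$)
$M + \left(8 + 18\right)^{2} = - \frac{203}{2} + \left(8 + 18\right)^{2} = - \frac{203}{2} + 26^{2} = - \frac{203}{2} + 676 = \frac{1149}{2}$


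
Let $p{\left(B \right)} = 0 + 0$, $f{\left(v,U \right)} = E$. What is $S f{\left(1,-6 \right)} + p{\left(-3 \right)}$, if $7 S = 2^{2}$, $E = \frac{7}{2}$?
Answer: $2$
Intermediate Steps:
$E = \frac{7}{2}$ ($E = 7 \cdot \frac{1}{2} = \frac{7}{2} \approx 3.5$)
$f{\left(v,U \right)} = \frac{7}{2}$
$p{\left(B \right)} = 0$
$S = \frac{4}{7}$ ($S = \frac{2^{2}}{7} = \frac{1}{7} \cdot 4 = \frac{4}{7} \approx 0.57143$)
$S f{\left(1,-6 \right)} + p{\left(-3 \right)} = \frac{4}{7} \cdot \frac{7}{2} + 0 = 2 + 0 = 2$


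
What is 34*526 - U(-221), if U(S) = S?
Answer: 18105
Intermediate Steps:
34*526 - U(-221) = 34*526 - 1*(-221) = 17884 + 221 = 18105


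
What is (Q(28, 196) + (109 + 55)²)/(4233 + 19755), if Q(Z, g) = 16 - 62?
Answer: 4475/3998 ≈ 1.1193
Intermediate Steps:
Q(Z, g) = -46
(Q(28, 196) + (109 + 55)²)/(4233 + 19755) = (-46 + (109 + 55)²)/(4233 + 19755) = (-46 + 164²)/23988 = (-46 + 26896)*(1/23988) = 26850*(1/23988) = 4475/3998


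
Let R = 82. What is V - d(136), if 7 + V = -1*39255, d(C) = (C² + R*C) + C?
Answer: -69046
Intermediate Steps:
d(C) = C² + 83*C (d(C) = (C² + 82*C) + C = C² + 83*C)
V = -39262 (V = -7 - 1*39255 = -7 - 39255 = -39262)
V - d(136) = -39262 - 136*(83 + 136) = -39262 - 136*219 = -39262 - 1*29784 = -39262 - 29784 = -69046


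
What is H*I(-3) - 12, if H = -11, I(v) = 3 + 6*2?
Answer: -177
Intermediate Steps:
I(v) = 15 (I(v) = 3 + 12 = 15)
H*I(-3) - 12 = -11*15 - 12 = -165 - 12 = -177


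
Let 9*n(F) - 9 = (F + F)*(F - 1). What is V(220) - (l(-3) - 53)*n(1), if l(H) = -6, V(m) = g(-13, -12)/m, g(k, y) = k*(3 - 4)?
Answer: 12993/220 ≈ 59.059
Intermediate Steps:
g(k, y) = -k (g(k, y) = k*(-1) = -k)
n(F) = 1 + 2*F*(-1 + F)/9 (n(F) = 1 + ((F + F)*(F - 1))/9 = 1 + ((2*F)*(-1 + F))/9 = 1 + (2*F*(-1 + F))/9 = 1 + 2*F*(-1 + F)/9)
V(m) = 13/m (V(m) = (-1*(-13))/m = 13/m)
V(220) - (l(-3) - 53)*n(1) = 13/220 - (-6 - 53)*(1 - 2/9*1 + (2/9)*1²) = 13*(1/220) - (-59)*(1 - 2/9 + (2/9)*1) = 13/220 - (-59)*(1 - 2/9 + 2/9) = 13/220 - (-59) = 13/220 - 1*(-59) = 13/220 + 59 = 12993/220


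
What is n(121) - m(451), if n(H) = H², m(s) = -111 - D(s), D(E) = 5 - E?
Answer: 14306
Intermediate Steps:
m(s) = -116 + s (m(s) = -111 - (5 - s) = -111 + (-5 + s) = -116 + s)
n(121) - m(451) = 121² - (-116 + 451) = 14641 - 1*335 = 14641 - 335 = 14306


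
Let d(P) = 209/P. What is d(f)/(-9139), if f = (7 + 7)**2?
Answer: -11/94276 ≈ -0.00011668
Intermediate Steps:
f = 196 (f = 14**2 = 196)
d(f)/(-9139) = (209/196)/(-9139) = (209*(1/196))*(-1/9139) = (209/196)*(-1/9139) = -11/94276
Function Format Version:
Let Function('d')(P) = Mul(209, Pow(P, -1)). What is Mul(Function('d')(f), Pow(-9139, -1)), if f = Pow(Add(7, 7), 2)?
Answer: Rational(-11, 94276) ≈ -0.00011668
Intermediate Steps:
f = 196 (f = Pow(14, 2) = 196)
Mul(Function('d')(f), Pow(-9139, -1)) = Mul(Mul(209, Pow(196, -1)), Pow(-9139, -1)) = Mul(Mul(209, Rational(1, 196)), Rational(-1, 9139)) = Mul(Rational(209, 196), Rational(-1, 9139)) = Rational(-11, 94276)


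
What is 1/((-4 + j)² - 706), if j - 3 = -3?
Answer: -1/690 ≈ -0.0014493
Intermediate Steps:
j = 0 (j = 3 - 3 = 0)
1/((-4 + j)² - 706) = 1/((-4 + 0)² - 706) = 1/((-4)² - 706) = 1/(16 - 706) = 1/(-690) = -1/690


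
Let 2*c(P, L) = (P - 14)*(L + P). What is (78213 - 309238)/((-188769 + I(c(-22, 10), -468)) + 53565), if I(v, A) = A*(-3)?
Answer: 9241/5352 ≈ 1.7266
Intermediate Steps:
c(P, L) = (-14 + P)*(L + P)/2 (c(P, L) = ((P - 14)*(L + P))/2 = ((-14 + P)*(L + P))/2 = (-14 + P)*(L + P)/2)
I(v, A) = -3*A
(78213 - 309238)/((-188769 + I(c(-22, 10), -468)) + 53565) = (78213 - 309238)/((-188769 - 3*(-468)) + 53565) = -231025/((-188769 + 1404) + 53565) = -231025/(-187365 + 53565) = -231025/(-133800) = -231025*(-1/133800) = 9241/5352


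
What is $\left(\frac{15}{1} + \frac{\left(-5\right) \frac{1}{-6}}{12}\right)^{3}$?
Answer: $\frac{1277289125}{373248} \approx 3422.1$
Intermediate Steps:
$\left(\frac{15}{1} + \frac{\left(-5\right) \frac{1}{-6}}{12}\right)^{3} = \left(15 \cdot 1 + \left(-5\right) \left(- \frac{1}{6}\right) \frac{1}{12}\right)^{3} = \left(15 + \frac{5}{6} \cdot \frac{1}{12}\right)^{3} = \left(15 + \frac{5}{72}\right)^{3} = \left(\frac{1085}{72}\right)^{3} = \frac{1277289125}{373248}$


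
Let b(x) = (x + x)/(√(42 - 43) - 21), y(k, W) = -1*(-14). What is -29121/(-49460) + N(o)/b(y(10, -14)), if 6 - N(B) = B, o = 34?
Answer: 1067781/49460 - I ≈ 21.589 - 1.0*I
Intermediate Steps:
N(B) = 6 - B
y(k, W) = 14
b(x) = x*(-21 - I)/221 (b(x) = (2*x)/(√(-1) - 21) = (2*x)/(I - 21) = (2*x)/(-21 + I) = (2*x)*((-21 - I)/442) = x*(-21 - I)/221)
-29121/(-49460) + N(o)/b(y(10, -14)) = -29121/(-49460) + (6 - 1*34)/((-1/221*14*(21 + I))) = -29121*(-1/49460) + (6 - 34)/(-294/221 - 14*I/221) = 29121/49460 - 221*(-294/221 + 14*I/221)/14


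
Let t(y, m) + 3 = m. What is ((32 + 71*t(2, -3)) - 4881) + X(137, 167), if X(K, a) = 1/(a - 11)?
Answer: -822899/156 ≈ -5275.0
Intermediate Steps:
X(K, a) = 1/(-11 + a)
t(y, m) = -3 + m
((32 + 71*t(2, -3)) - 4881) + X(137, 167) = ((32 + 71*(-3 - 3)) - 4881) + 1/(-11 + 167) = ((32 + 71*(-6)) - 4881) + 1/156 = ((32 - 426) - 4881) + 1/156 = (-394 - 4881) + 1/156 = -5275 + 1/156 = -822899/156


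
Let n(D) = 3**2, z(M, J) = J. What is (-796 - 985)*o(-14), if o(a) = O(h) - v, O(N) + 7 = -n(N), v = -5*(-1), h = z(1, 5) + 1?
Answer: 37401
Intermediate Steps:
n(D) = 9
h = 6 (h = 5 + 1 = 6)
v = 5
O(N) = -16 (O(N) = -7 - 1*9 = -7 - 9 = -16)
o(a) = -21 (o(a) = -16 - 1*5 = -16 - 5 = -21)
(-796 - 985)*o(-14) = (-796 - 985)*(-21) = -1781*(-21) = 37401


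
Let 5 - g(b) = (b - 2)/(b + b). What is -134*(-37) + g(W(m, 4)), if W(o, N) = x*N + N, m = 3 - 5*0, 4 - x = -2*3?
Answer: 218351/44 ≈ 4962.5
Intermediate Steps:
x = 10 (x = 4 - (-2)*3 = 4 - 1*(-6) = 4 + 6 = 10)
m = 3 (m = 3 + 0 = 3)
W(o, N) = 11*N (W(o, N) = 10*N + N = 11*N)
g(b) = 5 - (-2 + b)/(2*b) (g(b) = 5 - (b - 2)/(b + b) = 5 - (-2 + b)/(2*b))
-134*(-37) + g(W(m, 4)) = -134*(-37) + (9/2 + 1/(11*4)) = 4958 + (9/2 + 1/44) = 4958 + 199/44 = 218351/44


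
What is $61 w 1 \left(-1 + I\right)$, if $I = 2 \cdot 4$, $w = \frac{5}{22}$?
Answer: $\frac{2135}{22} \approx 97.045$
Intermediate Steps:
$w = \frac{5}{22}$ ($w = 5 \cdot \frac{1}{22} = \frac{5}{22} \approx 0.22727$)
$I = 8$
$61 w 1 \left(-1 + I\right) = 61 \cdot \frac{5}{22} \cdot 1 \left(-1 + 8\right) = \frac{305 \cdot 1 \cdot 7}{22} = \frac{305}{22} \cdot 7 = \frac{2135}{22}$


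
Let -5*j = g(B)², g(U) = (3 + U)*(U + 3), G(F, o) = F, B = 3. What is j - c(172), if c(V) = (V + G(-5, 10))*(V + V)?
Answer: -288536/5 ≈ -57707.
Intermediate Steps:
g(U) = (3 + U)² (g(U) = (3 + U)*(3 + U) = (3 + U)²)
c(V) = 2*V*(-5 + V) (c(V) = (V - 5)*(V + V) = (-5 + V)*(2*V) = 2*V*(-5 + V))
j = -1296/5 (j = -(3 + 3)⁴/5 = -(6²)²/5 = -⅕*36² = -⅕*1296 = -1296/5 ≈ -259.20)
j - c(172) = -1296/5 - 2*172*(-5 + 172) = -1296/5 - 2*172*167 = -1296/5 - 1*57448 = -1296/5 - 57448 = -288536/5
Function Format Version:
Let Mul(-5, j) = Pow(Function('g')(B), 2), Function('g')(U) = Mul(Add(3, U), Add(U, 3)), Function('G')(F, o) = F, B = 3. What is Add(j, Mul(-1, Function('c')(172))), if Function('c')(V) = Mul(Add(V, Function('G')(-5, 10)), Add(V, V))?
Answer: Rational(-288536, 5) ≈ -57707.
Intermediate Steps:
Function('g')(U) = Pow(Add(3, U), 2) (Function('g')(U) = Mul(Add(3, U), Add(3, U)) = Pow(Add(3, U), 2))
Function('c')(V) = Mul(2, V, Add(-5, V)) (Function('c')(V) = Mul(Add(V, -5), Add(V, V)) = Mul(Add(-5, V), Mul(2, V)) = Mul(2, V, Add(-5, V)))
j = Rational(-1296, 5) (j = Mul(Rational(-1, 5), Pow(Pow(Add(3, 3), 2), 2)) = Mul(Rational(-1, 5), Pow(Pow(6, 2), 2)) = Mul(Rational(-1, 5), Pow(36, 2)) = Mul(Rational(-1, 5), 1296) = Rational(-1296, 5) ≈ -259.20)
Add(j, Mul(-1, Function('c')(172))) = Add(Rational(-1296, 5), Mul(-1, Mul(2, 172, Add(-5, 172)))) = Add(Rational(-1296, 5), Mul(-1, Mul(2, 172, 167))) = Add(Rational(-1296, 5), Mul(-1, 57448)) = Add(Rational(-1296, 5), -57448) = Rational(-288536, 5)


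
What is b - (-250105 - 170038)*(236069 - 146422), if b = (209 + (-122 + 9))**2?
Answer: 37664568737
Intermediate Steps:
b = 9216 (b = (209 - 113)**2 = 96**2 = 9216)
b - (-250105 - 170038)*(236069 - 146422) = 9216 - (-250105 - 170038)*(236069 - 146422) = 9216 - (-420143)*89647 = 9216 - 1*(-37664559521) = 9216 + 37664559521 = 37664568737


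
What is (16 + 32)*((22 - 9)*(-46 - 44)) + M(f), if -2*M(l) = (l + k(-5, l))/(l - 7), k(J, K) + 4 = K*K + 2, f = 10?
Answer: -56178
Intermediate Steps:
k(J, K) = -2 + K² (k(J, K) = -4 + (K*K + 2) = -4 + (K² + 2) = -4 + (2 + K²) = -2 + K²)
M(l) = -(-2 + l + l²)/(2*(-7 + l)) (M(l) = -(l + (-2 + l²))/(2*(l - 7)) = -(-2 + l + l²)/(2*(-7 + l)))
(16 + 32)*((22 - 9)*(-46 - 44)) + M(f) = (16 + 32)*((22 - 9)*(-46 - 44)) + (2 - 1*10 - 1*10²)/(2*(-7 + 10)) = 48*(13*(-90)) + (½)*(2 - 10 - 1*100)/3 = 48*(-1170) + (½)*(⅓)*(2 - 10 - 100) = -56160 + (½)*(⅓)*(-108) = -56160 - 18 = -56178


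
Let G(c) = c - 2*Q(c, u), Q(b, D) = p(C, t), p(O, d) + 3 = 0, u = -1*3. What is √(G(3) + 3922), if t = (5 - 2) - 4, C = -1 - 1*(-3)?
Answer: √3931 ≈ 62.698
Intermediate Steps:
C = 2 (C = -1 + 3 = 2)
t = -1 (t = 3 - 4 = -1)
u = -3
p(O, d) = -3 (p(O, d) = -3 + 0 = -3)
Q(b, D) = -3
G(c) = 6 + c (G(c) = c - 2*(-3) = c + 6 = 6 + c)
√(G(3) + 3922) = √((6 + 3) + 3922) = √(9 + 3922) = √3931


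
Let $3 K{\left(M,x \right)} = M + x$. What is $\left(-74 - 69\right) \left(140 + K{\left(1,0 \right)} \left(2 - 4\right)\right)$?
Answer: $- \frac{59774}{3} \approx -19925.0$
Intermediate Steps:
$K{\left(M,x \right)} = \frac{M}{3} + \frac{x}{3}$ ($K{\left(M,x \right)} = \frac{M + x}{3} = \frac{M}{3} + \frac{x}{3}$)
$\left(-74 - 69\right) \left(140 + K{\left(1,0 \right)} \left(2 - 4\right)\right) = \left(-74 - 69\right) \left(140 + \left(\frac{1}{3} \cdot 1 + \frac{1}{3} \cdot 0\right) \left(2 - 4\right)\right) = - 143 \left(140 + \left(\frac{1}{3} + 0\right) \left(2 - 4\right)\right) = - 143 \left(140 + \frac{1}{3} \left(-2\right)\right) = - 143 \left(140 - \frac{2}{3}\right) = \left(-143\right) \frac{418}{3} = - \frac{59774}{3}$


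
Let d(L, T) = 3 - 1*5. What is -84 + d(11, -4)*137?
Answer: -358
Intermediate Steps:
d(L, T) = -2 (d(L, T) = 3 - 5 = -2)
-84 + d(11, -4)*137 = -84 - 2*137 = -84 - 274 = -358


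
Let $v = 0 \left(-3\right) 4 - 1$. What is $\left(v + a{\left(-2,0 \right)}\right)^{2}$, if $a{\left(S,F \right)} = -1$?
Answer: $4$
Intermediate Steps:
$v = -1$ ($v = 0 \cdot 4 - 1 = 0 - 1 = -1$)
$\left(v + a{\left(-2,0 \right)}\right)^{2} = \left(-1 - 1\right)^{2} = \left(-2\right)^{2} = 4$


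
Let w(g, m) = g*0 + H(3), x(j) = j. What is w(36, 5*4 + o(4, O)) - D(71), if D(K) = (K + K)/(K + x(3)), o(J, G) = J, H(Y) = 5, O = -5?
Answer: 114/37 ≈ 3.0811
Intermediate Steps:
w(g, m) = 5 (w(g, m) = g*0 + 5 = 0 + 5 = 5)
D(K) = 2*K/(3 + K) (D(K) = (K + K)/(K + 3) = (2*K)/(3 + K) = 2*K/(3 + K))
w(36, 5*4 + o(4, O)) - D(71) = 5 - 2*71/(3 + 71) = 5 - 2*71/74 = 5 - 1*71/37 = 5 - 71/37 = 114/37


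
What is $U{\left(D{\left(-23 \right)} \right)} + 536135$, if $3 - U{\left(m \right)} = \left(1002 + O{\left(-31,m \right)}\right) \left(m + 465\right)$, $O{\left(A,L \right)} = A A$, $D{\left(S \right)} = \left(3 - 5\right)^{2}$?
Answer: $-384509$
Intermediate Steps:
$D{\left(S \right)} = 4$ ($D{\left(S \right)} = \left(-2\right)^{2} = 4$)
$O{\left(A,L \right)} = A^{2}$
$U{\left(m \right)} = -912792 - 1963 m$ ($U{\left(m \right)} = 3 - \left(1002 + \left(-31\right)^{2}\right) \left(m + 465\right) = 3 - \left(1002 + 961\right) \left(465 + m\right) = 3 - 1963 \left(465 + m\right) = 3 - \left(912795 + 1963 m\right) = -912792 - 1963 m$)
$U{\left(D{\left(-23 \right)} \right)} + 536135 = \left(-912792 - 7852\right) + 536135 = -920644 + 536135 = -384509$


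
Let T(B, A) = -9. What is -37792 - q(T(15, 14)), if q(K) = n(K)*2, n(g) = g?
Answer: -37774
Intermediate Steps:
q(K) = 2*K (q(K) = K*2 = 2*K)
-37792 - q(T(15, 14)) = -37792 - 2*(-9) = -37792 - 1*(-18) = -37792 + 18 = -37774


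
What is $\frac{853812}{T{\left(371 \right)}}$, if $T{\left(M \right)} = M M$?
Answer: $\frac{853812}{137641} \approx 6.2032$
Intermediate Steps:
$T{\left(M \right)} = M^{2}$
$\frac{853812}{T{\left(371 \right)}} = \frac{853812}{371^{2}} = \frac{853812}{137641}$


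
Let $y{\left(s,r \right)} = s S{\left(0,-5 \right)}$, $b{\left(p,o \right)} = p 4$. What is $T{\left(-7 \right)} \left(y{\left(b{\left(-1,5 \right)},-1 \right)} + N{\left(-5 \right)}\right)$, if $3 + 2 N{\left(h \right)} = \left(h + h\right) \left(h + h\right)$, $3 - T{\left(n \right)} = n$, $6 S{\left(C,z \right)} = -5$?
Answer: $\frac{1555}{3} \approx 518.33$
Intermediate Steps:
$S{\left(C,z \right)} = - \frac{5}{6}$ ($S{\left(C,z \right)} = \frac{1}{6} \left(-5\right) = - \frac{5}{6}$)
$b{\left(p,o \right)} = 4 p$
$T{\left(n \right)} = 3 - n$
$y{\left(s,r \right)} = - \frac{5 s}{6}$ ($y{\left(s,r \right)} = s \left(- \frac{5}{6}\right) = - \frac{5 s}{6}$)
$N{\left(h \right)} = - \frac{3}{2} + 2 h^{2}$ ($N{\left(h \right)} = - \frac{3}{2} + \frac{\left(h + h\right) \left(h + h\right)}{2} = - \frac{3}{2} + \frac{2 h 2 h}{2} = - \frac{3}{2} + \frac{4 h^{2}}{2} = - \frac{3}{2} + 2 h^{2}$)
$T{\left(-7 \right)} \left(y{\left(b{\left(-1,5 \right)},-1 \right)} + N{\left(-5 \right)}\right) = \left(3 - -7\right) \left(- \frac{5 \cdot 4 \left(-1\right)}{6} - \left(\frac{3}{2} - 2 \left(-5\right)^{2}\right)\right) = \left(3 + 7\right) \left(\left(- \frac{5}{6}\right) \left(-4\right) + \left(- \frac{3}{2} + 2 \cdot 25\right)\right) = 10 \left(\frac{10}{3} + \left(- \frac{3}{2} + 50\right)\right) = 10 \left(\frac{10}{3} + \frac{97}{2}\right) = 10 \cdot \frac{311}{6} = \frac{1555}{3}$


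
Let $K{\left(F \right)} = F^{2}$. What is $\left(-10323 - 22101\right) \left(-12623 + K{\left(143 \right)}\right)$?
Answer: $-253750224$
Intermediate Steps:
$\left(-10323 - 22101\right) \left(-12623 + K{\left(143 \right)}\right) = \left(-10323 - 22101\right) \left(-12623 + 143^{2}\right) = - 32424 \left(-12623 + 20449\right) = \left(-32424\right) 7826 = -253750224$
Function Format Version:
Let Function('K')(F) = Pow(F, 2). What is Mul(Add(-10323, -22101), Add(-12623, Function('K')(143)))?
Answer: -253750224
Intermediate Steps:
Mul(Add(-10323, -22101), Add(-12623, Function('K')(143))) = Mul(Add(-10323, -22101), Add(-12623, Pow(143, 2))) = Mul(-32424, Add(-12623, 20449)) = Mul(-32424, 7826) = -253750224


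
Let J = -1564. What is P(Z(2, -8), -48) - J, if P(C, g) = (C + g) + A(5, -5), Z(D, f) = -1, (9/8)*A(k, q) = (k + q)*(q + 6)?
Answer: 1515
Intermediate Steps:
A(k, q) = 8*(6 + q)*(k + q)/9 (A(k, q) = 8*((k + q)*(q + 6))/9 = 8*((k + q)*(6 + q))/9 = 8*((6 + q)*(k + q))/9 = 8*(6 + q)*(k + q)/9)
P(C, g) = C + g (P(C, g) = (C + g) + ((8/9)*(-5)**2 + (16/3)*5 + (16/3)*(-5) + (8/9)*5*(-5)) = (C + g) + ((8/9)*25 + 80/3 - 80/3 - 200/9) = (C + g) + (200/9 + 80/3 - 80/3 - 200/9) = (C + g) + 0 = C + g)
P(Z(2, -8), -48) - J = (-1 - 48) - 1*(-1564) = -49 + 1564 = 1515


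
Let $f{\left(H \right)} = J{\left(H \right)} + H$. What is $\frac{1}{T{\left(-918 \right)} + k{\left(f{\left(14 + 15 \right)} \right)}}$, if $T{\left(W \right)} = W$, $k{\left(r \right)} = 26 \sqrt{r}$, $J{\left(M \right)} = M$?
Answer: $- \frac{459}{401758} - \frac{13 \sqrt{58}}{401758} \approx -0.0013889$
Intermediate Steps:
$f{\left(H \right)} = 2 H$ ($f{\left(H \right)} = H + H = 2 H$)
$\frac{1}{T{\left(-918 \right)} + k{\left(f{\left(14 + 15 \right)} \right)}} = \frac{1}{-918 + 26 \sqrt{2 \left(14 + 15\right)}} = \frac{1}{-918 + 26 \sqrt{2 \cdot 29}} = \frac{1}{-918 + 26 \sqrt{58}}$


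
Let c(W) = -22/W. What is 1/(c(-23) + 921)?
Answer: 23/21205 ≈ 0.0010846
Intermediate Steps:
1/(c(-23) + 921) = 1/(-22/(-23) + 921) = 1/(-22*(-1/23) + 921) = 1/(22/23 + 921) = 1/(21205/23) = 23/21205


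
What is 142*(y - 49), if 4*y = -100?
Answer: -10508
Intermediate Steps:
y = -25 (y = (¼)*(-100) = -25)
142*(y - 49) = 142*(-25 - 49) = 142*(-74) = -10508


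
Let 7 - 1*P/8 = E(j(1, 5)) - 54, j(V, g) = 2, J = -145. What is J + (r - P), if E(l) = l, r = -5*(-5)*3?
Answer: -542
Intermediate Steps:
r = 75 (r = 25*3 = 75)
P = 472 (P = 56 - 8*(2 - 54) = 56 - 8*(-52) = 56 + 416 = 472)
J + (r - P) = -145 + (75 - 1*472) = -145 + (75 - 472) = -145 - 397 = -542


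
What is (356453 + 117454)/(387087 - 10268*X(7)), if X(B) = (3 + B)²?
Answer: -473907/639713 ≈ -0.74081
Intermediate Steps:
(356453 + 117454)/(387087 - 10268*X(7)) = (356453 + 117454)/(387087 - 10268*(3 + 7)²) = 473907/(387087 - 10268*10²) = 473907/(387087 - 10268*100) = 473907/(387087 - 1026800) = 473907/(-639713) = 473907*(-1/639713) = -473907/639713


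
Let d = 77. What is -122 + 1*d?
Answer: -45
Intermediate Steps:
-122 + 1*d = -122 + 1*77 = -122 + 77 = -45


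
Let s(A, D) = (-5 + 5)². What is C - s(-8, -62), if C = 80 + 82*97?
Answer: 8034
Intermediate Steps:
s(A, D) = 0 (s(A, D) = 0² = 0)
C = 8034 (C = 80 + 7954 = 8034)
C - s(-8, -62) = 8034 - 1*0 = 8034 + 0 = 8034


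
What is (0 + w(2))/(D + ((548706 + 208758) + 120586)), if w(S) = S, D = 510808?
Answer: 1/694429 ≈ 1.4400e-6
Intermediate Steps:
(0 + w(2))/(D + ((548706 + 208758) + 120586)) = (0 + 2)/(510808 + ((548706 + 208758) + 120586)) = 2/(510808 + (757464 + 120586)) = 2/(510808 + 878050) = 2/1388858 = 2*(1/1388858) = 1/694429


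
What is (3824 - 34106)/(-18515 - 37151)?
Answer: 15141/27833 ≈ 0.54399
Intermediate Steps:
(3824 - 34106)/(-18515 - 37151) = -30282/(-55666) = -30282*(-1/55666) = 15141/27833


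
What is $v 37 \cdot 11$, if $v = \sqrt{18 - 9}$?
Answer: $1221$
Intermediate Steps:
$v = 3$ ($v = \sqrt{9} = 3$)
$v 37 \cdot 11 = 3 \cdot 37 \cdot 11 = 111 \cdot 11 = 1221$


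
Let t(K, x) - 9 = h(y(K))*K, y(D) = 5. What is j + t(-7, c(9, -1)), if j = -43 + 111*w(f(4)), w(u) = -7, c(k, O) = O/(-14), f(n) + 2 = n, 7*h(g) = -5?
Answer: -806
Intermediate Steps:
h(g) = -5/7 (h(g) = (⅐)*(-5) = -5/7)
f(n) = -2 + n
c(k, O) = -O/14 (c(k, O) = O*(-1/14) = -O/14)
t(K, x) = 9 - 5*K/7
j = -820 (j = -43 + 111*(-7) = -43 - 777 = -820)
j + t(-7, c(9, -1)) = -820 + (9 - 5/7*(-7)) = -820 + (9 + 5) = -820 + 14 = -806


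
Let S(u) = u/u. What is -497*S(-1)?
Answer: -497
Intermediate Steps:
S(u) = 1
-497*S(-1) = -497*1 = -497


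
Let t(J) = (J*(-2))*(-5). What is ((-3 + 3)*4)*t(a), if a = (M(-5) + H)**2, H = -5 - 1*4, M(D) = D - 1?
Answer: 0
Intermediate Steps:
M(D) = -1 + D
H = -9 (H = -5 - 4 = -9)
a = 225 (a = ((-1 - 5) - 9)**2 = (-6 - 9)**2 = (-15)**2 = 225)
t(J) = 10*J (t(J) = -2*J*(-5) = 10*J)
((-3 + 3)*4)*t(a) = ((-3 + 3)*4)*(10*225) = (0*4)*2250 = 0*2250 = 0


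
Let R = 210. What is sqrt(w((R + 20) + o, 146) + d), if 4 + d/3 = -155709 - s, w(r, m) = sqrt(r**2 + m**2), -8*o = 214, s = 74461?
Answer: sqrt(-2762088 + 5*sqrt(40081))/2 ≈ 830.83*I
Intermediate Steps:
o = -107/4 (o = -1/8*214 = -107/4 ≈ -26.750)
w(r, m) = sqrt(m**2 + r**2)
d = -690522 (d = -12 + 3*(-155709 - 1*74461) = -12 + 3*(-155709 - 74461) = -12 + 3*(-230170) = -12 - 690510 = -690522)
sqrt(w((R + 20) + o, 146) + d) = sqrt(sqrt(146**2 + ((210 + 20) - 107/4)**2) - 690522) = sqrt(sqrt(21316 + (230 - 107/4)**2) - 690522) = sqrt(sqrt(21316 + (813/4)**2) - 690522) = sqrt(sqrt(21316 + 660969/16) - 690522) = sqrt(sqrt(1002025/16) - 690522) = sqrt(5*sqrt(40081)/4 - 690522) = sqrt(-690522 + 5*sqrt(40081)/4)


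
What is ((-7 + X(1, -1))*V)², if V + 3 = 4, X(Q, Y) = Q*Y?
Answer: 64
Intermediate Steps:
V = 1 (V = -3 + 4 = 1)
((-7 + X(1, -1))*V)² = ((-7 + 1*(-1))*1)² = ((-7 - 1)*1)² = (-8*1)² = (-8)² = 64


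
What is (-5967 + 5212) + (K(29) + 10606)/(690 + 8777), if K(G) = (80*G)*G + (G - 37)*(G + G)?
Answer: -7070163/9467 ≈ -746.82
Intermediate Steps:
K(G) = 80*G**2 + 2*G*(-37 + G) (K(G) = 80*G**2 + (-37 + G)*(2*G) = 80*G**2 + 2*G*(-37 + G))
(-5967 + 5212) + (K(29) + 10606)/(690 + 8777) = (-5967 + 5212) + (2*29*(-37 + 41*29) + 10606)/(690 + 8777) = -755 + (2*29*(-37 + 1189) + 10606)/9467 = -755 + (2*29*1152 + 10606)*(1/9467) = -755 + (66816 + 10606)*(1/9467) = -755 + 77422*(1/9467) = -755 + 77422/9467 = -7070163/9467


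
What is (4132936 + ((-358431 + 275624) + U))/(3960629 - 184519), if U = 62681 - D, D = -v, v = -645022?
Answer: 1733894/1888055 ≈ 0.91835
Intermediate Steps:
D = 645022 (D = -1*(-645022) = 645022)
U = -582341 (U = 62681 - 1*645022 = 62681 - 645022 = -582341)
(4132936 + ((-358431 + 275624) + U))/(3960629 - 184519) = (4132936 + ((-358431 + 275624) - 582341))/(3960629 - 184519) = (4132936 + (-82807 - 582341))/3776110 = (4132936 - 665148)*(1/3776110) = 3467788*(1/3776110) = 1733894/1888055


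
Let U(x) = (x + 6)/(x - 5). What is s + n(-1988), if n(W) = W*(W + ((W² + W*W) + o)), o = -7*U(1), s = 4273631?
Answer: -15705523122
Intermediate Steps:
U(x) = (6 + x)/(-5 + x)
o = 49/4 (o = -7*(6 + 1)/(-5 + 1) = -7*7/(-4) = -(-7)*7/4 = -7*(-7/4) = 49/4 ≈ 12.250)
n(W) = W*(49/4 + W + 2*W²) (n(W) = W*(W + ((W² + W*W) + 49/4)) = W*(W + ((W² + W²) + 49/4)) = W*(W + (2*W² + 49/4)) = W*(W + (49/4 + 2*W²)) = W*(49/4 + W + 2*W²))
s + n(-1988) = 4273631 + (¼)*(-1988)*(49 + 4*(-1988) + 8*(-1988)²) = 4273631 + (¼)*(-1988)*(49 - 7952 + 8*3952144) = 4273631 + (¼)*(-1988)*(49 - 7952 + 31617152) = 4273631 + (¼)*(-1988)*31609249 = 4273631 - 15709796753 = -15705523122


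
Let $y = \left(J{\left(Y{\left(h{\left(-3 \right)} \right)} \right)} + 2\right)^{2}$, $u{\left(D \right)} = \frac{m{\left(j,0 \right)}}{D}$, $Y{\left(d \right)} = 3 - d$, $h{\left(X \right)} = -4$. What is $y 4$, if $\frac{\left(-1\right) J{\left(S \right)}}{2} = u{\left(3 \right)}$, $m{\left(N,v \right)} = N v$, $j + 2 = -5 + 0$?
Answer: $16$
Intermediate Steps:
$j = -7$ ($j = -2 + \left(-5 + 0\right) = -2 - 5 = -7$)
$u{\left(D \right)} = 0$ ($u{\left(D \right)} = \frac{\left(-7\right) 0}{D} = \frac{0}{D} = 0$)
$J{\left(S \right)} = 0$ ($J{\left(S \right)} = \left(-2\right) 0 = 0$)
$y = 4$ ($y = \left(0 + 2\right)^{2} = 2^{2} = 4$)
$y 4 = 4 \cdot 4 = 16$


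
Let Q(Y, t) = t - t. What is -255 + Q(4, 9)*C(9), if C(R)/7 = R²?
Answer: -255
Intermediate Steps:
Q(Y, t) = 0
C(R) = 7*R²
-255 + Q(4, 9)*C(9) = -255 + 0*(7*9²) = -255 + 0*(7*81) = -255 + 0*567 = -255 + 0 = -255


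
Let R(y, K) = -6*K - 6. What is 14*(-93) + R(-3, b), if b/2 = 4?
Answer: -1356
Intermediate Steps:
b = 8 (b = 2*4 = 8)
R(y, K) = -6 - 6*K
14*(-93) + R(-3, b) = 14*(-93) + (-6 - 6*8) = -1302 + (-6 - 48) = -1302 - 54 = -1356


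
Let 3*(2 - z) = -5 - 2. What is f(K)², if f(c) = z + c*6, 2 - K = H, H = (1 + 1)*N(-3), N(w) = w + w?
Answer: 70225/9 ≈ 7802.8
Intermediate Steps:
N(w) = 2*w
z = 13/3 (z = 2 - (-5 - 2)/3 = 2 - ⅓*(-7) = 2 + 7/3 = 13/3 ≈ 4.3333)
H = -12 (H = (1 + 1)*(2*(-3)) = 2*(-6) = -12)
K = 14 (K = 2 - 1*(-12) = 2 + 12 = 14)
f(c) = 13/3 + 6*c (f(c) = 13/3 + c*6 = 13/3 + 6*c)
f(K)² = (13/3 + 6*14)² = (13/3 + 84)² = (265/3)² = 70225/9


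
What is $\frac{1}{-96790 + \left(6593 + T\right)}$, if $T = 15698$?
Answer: $- \frac{1}{74499} \approx -1.3423 \cdot 10^{-5}$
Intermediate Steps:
$\frac{1}{-96790 + \left(6593 + T\right)} = \frac{1}{-96790 + \left(6593 + 15698\right)} = \frac{1}{-96790 + 22291} = \frac{1}{-74499} = - \frac{1}{74499}$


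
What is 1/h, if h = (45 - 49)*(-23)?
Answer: 1/92 ≈ 0.010870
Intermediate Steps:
h = 92 (h = -4*(-23) = 92)
1/h = 1/92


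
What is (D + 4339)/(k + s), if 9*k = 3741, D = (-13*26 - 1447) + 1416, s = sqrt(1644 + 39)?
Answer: 7425885/769931 - 53595*sqrt(187)/769931 ≈ 8.6930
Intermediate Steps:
s = 3*sqrt(187) (s = sqrt(1683) = 3*sqrt(187) ≈ 41.024)
D = -369 (D = (-338 - 1447) + 1416 = -1785 + 1416 = -369)
k = 1247/3 (k = (1/9)*3741 = 1247/3 ≈ 415.67)
(D + 4339)/(k + s) = (-369 + 4339)/(1247/3 + 3*sqrt(187)) = 3970/(1247/3 + 3*sqrt(187))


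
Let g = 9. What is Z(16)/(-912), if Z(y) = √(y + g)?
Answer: -5/912 ≈ -0.0054825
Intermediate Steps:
Z(y) = √(9 + y) (Z(y) = √(y + 9) = √(9 + y))
Z(16)/(-912) = √(9 + 16)/(-912) = √25*(-1/912) = 5*(-1/912) = -5/912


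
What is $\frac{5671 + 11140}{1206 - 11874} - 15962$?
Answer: $- \frac{170299427}{10668} \approx -15964.0$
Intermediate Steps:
$\frac{5671 + 11140}{1206 - 11874} - 15962 = \frac{16811}{-10668} - 15962 = 16811 \left(- \frac{1}{10668}\right) - 15962 = - \frac{16811}{10668} - 15962 = - \frac{170299427}{10668}$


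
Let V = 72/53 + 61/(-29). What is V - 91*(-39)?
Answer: 5453668/1537 ≈ 3548.3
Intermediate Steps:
V = -1145/1537 (V = 72*(1/53) + 61*(-1/29) = 72/53 - 61/29 = -1145/1537 ≈ -0.74496)
V - 91*(-39) = -1145/1537 - 91*(-39) = -1145/1537 + 3549 = 5453668/1537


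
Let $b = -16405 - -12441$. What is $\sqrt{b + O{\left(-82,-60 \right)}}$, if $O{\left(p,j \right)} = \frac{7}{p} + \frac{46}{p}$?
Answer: $\frac{i \sqrt{26658282}}{82} \approx 62.965 i$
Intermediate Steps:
$O{\left(p,j \right)} = \frac{53}{p}$
$b = -3964$ ($b = -16405 + 12441 = -3964$)
$\sqrt{b + O{\left(-82,-60 \right)}} = \sqrt{-3964 + \frac{53}{-82}} = \sqrt{-3964 + 53 \left(- \frac{1}{82}\right)} = \sqrt{-3964 - \frac{53}{82}} = \sqrt{- \frac{325101}{82}} = \frac{i \sqrt{26658282}}{82}$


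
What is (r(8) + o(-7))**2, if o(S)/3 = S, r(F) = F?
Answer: 169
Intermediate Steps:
o(S) = 3*S
(r(8) + o(-7))**2 = (8 + 3*(-7))**2 = (8 - 21)**2 = (-13)**2 = 169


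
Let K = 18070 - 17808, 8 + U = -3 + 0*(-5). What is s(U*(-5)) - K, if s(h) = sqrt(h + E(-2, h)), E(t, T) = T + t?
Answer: -262 + 6*sqrt(3) ≈ -251.61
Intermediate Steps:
U = -11 (U = -8 + (-3 + 0*(-5)) = -8 + (-3 + 0) = -8 - 3 = -11)
K = 262
s(h) = sqrt(-2 + 2*h) (s(h) = sqrt(h + (h - 2)) = sqrt(h + (-2 + h)) = sqrt(-2 + 2*h))
s(U*(-5)) - K = sqrt(-2 + 2*(-11*(-5))) - 1*262 = sqrt(-2 + 2*55) - 262 = sqrt(-2 + 110) - 262 = sqrt(108) - 262 = 6*sqrt(3) - 262 = -262 + 6*sqrt(3)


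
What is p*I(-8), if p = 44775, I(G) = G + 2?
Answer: -268650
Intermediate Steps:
I(G) = 2 + G
p*I(-8) = 44775*(2 - 8) = 44775*(-6) = -268650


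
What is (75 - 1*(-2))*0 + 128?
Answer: 128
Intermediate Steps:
(75 - 1*(-2))*0 + 128 = (75 + 2)*0 + 128 = 77*0 + 128 = 0 + 128 = 128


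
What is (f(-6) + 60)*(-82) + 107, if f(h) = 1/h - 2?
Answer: -13906/3 ≈ -4635.3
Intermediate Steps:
f(h) = -2 + 1/h (f(h) = 1/h - 2 = -2 + 1/h)
(f(-6) + 60)*(-82) + 107 = ((-2 + 1/(-6)) + 60)*(-82) + 107 = ((-2 - ⅙) + 60)*(-82) + 107 = (-13/6 + 60)*(-82) + 107 = (347/6)*(-82) + 107 = -14227/3 + 107 = -13906/3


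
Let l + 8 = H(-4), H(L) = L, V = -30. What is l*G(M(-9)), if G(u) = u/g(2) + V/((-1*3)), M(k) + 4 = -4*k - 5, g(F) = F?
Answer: -282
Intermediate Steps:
M(k) = -9 - 4*k (M(k) = -4 + (-4*k - 5) = -4 + (-5 - 4*k) = -9 - 4*k)
l = -12 (l = -8 - 4 = -12)
G(u) = 10 + u/2 (G(u) = u/2 - 30/((-1*3)) = u*(1/2) - 30/(-3) = u/2 - 30*(-1/3) = u/2 + 10 = 10 + u/2)
l*G(M(-9)) = -12*(10 + (-9 - 4*(-9))/2) = -12*(10 + (-9 + 36)/2) = -12*(10 + (1/2)*27) = -12*(10 + 27/2) = -12*47/2 = -282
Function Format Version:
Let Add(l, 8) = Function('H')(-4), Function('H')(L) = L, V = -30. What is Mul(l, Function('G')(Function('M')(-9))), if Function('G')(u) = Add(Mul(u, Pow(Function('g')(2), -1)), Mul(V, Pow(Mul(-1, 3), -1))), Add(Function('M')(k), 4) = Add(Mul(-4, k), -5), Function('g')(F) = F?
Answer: -282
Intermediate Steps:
Function('M')(k) = Add(-9, Mul(-4, k)) (Function('M')(k) = Add(-4, Add(Mul(-4, k), -5)) = Add(-4, Add(-5, Mul(-4, k))) = Add(-9, Mul(-4, k)))
l = -12 (l = Add(-8, -4) = -12)
Function('G')(u) = Add(10, Mul(Rational(1, 2), u)) (Function('G')(u) = Add(Mul(u, Pow(2, -1)), Mul(-30, Pow(Mul(-1, 3), -1))) = Add(Mul(u, Rational(1, 2)), Mul(-30, Pow(-3, -1))) = Add(Mul(Rational(1, 2), u), Mul(-30, Rational(-1, 3))) = Add(Mul(Rational(1, 2), u), 10) = Add(10, Mul(Rational(1, 2), u)))
Mul(l, Function('G')(Function('M')(-9))) = Mul(-12, Add(10, Mul(Rational(1, 2), Add(-9, Mul(-4, -9))))) = Mul(-12, Add(10, Mul(Rational(1, 2), Add(-9, 36)))) = Mul(-12, Add(10, Mul(Rational(1, 2), 27))) = Mul(-12, Add(10, Rational(27, 2))) = Mul(-12, Rational(47, 2)) = -282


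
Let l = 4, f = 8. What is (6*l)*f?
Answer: 192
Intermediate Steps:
(6*l)*f = (6*4)*8 = 24*8 = 192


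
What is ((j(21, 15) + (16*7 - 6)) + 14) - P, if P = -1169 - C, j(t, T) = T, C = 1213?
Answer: 2517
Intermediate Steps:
P = -2382 (P = -1169 - 1*1213 = -1169 - 1213 = -2382)
((j(21, 15) + (16*7 - 6)) + 14) - P = ((15 + (16*7 - 6)) + 14) - 1*(-2382) = ((15 + (112 - 6)) + 14) + 2382 = ((15 + 106) + 14) + 2382 = (121 + 14) + 2382 = 135 + 2382 = 2517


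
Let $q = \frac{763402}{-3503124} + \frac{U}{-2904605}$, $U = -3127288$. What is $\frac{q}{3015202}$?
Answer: $\frac{4368948190751}{15340128859515238020} \approx 2.8481 \cdot 10^{-7}$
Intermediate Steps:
$q = \frac{4368948190751}{5087595743010}$ ($q = \frac{763402}{-3503124} - \frac{3127288}{-2904605} = 763402 \left(- \frac{1}{3503124}\right) - - \frac{3127288}{2904605} = - \frac{381701}{1751562} + \frac{3127288}{2904605} = \frac{4368948190751}{5087595743010} \approx 0.85875$)
$\frac{q}{3015202} = \frac{4368948190751}{5087595743010 \cdot 3015202} = \frac{4368948190751}{5087595743010} \cdot \frac{1}{3015202} = \frac{4368948190751}{15340128859515238020}$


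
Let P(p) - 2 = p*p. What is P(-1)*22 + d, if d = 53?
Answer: 119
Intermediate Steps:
P(p) = 2 + p² (P(p) = 2 + p*p = 2 + p²)
P(-1)*22 + d = (2 + (-1)²)*22 + 53 = (2 + 1)*22 + 53 = 3*22 + 53 = 66 + 53 = 119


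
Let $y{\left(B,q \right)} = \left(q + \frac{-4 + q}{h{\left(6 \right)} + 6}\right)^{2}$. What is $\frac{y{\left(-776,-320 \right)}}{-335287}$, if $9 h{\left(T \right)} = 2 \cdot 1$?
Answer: $- \frac{27133681}{65716252} \approx -0.41289$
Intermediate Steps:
$h{\left(T \right)} = \frac{2}{9}$ ($h{\left(T \right)} = \frac{2 \cdot 1}{9} = \frac{1}{9} \cdot 2 = \frac{2}{9}$)
$y{\left(B,q \right)} = \left(- \frac{9}{14} + \frac{65 q}{56}\right)^{2}$ ($y{\left(B,q \right)} = \left(q + \frac{-4 + q}{\frac{2}{9} + 6}\right)^{2} = \left(q + \frac{-4 + q}{\frac{56}{9}}\right)^{2} = \left(q + \left(-4 + q\right) \frac{9}{56}\right)^{2} = \left(q + \left(- \frac{9}{14} + \frac{9 q}{56}\right)\right)^{2} = \left(- \frac{9}{14} + \frac{65 q}{56}\right)^{2}$)
$\frac{y{\left(-776,-320 \right)}}{-335287} = \frac{\frac{1}{3136} \left(-36 + 65 \left(-320\right)\right)^{2}}{-335287} = \frac{\left(-36 - 20800\right)^{2}}{3136} \left(- \frac{1}{335287}\right) = \frac{\left(-20836\right)^{2}}{3136} \left(- \frac{1}{335287}\right) = \frac{1}{3136} \cdot 434138896 \left(- \frac{1}{335287}\right) = \frac{27133681}{196} \left(- \frac{1}{335287}\right) = - \frac{27133681}{65716252}$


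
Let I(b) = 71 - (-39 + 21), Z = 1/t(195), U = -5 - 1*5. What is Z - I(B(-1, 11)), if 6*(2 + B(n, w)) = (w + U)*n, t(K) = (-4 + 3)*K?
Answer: -17356/195 ≈ -89.005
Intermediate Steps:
t(K) = -K
U = -10 (U = -5 - 5 = -10)
B(n, w) = -2 + n*(-10 + w)/6 (B(n, w) = -2 + ((w - 10)*n)/6 = -2 + ((-10 + w)*n)/6 = -2 + (n*(-10 + w))/6 = -2 + n*(-10 + w)/6)
Z = -1/195 (Z = 1/(-1*195) = 1/(-195) = -1/195 ≈ -0.0051282)
I(b) = 89 (I(b) = 71 - 1*(-18) = 71 + 18 = 89)
Z - I(B(-1, 11)) = -1/195 - 1*89 = -1/195 - 89 = -17356/195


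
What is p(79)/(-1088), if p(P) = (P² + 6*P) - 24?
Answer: -6691/1088 ≈ -6.1498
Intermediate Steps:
p(P) = -24 + P² + 6*P
p(79)/(-1088) = (-24 + 79² + 6*79)/(-1088) = (-24 + 6241 + 474)*(-1/1088) = 6691*(-1/1088) = -6691/1088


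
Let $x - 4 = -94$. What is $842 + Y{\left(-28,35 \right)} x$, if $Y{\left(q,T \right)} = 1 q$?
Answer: $3362$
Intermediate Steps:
$x = -90$ ($x = 4 - 94 = -90$)
$Y{\left(q,T \right)} = q$
$842 + Y{\left(-28,35 \right)} x = 842 - -2520 = 842 + 2520 = 3362$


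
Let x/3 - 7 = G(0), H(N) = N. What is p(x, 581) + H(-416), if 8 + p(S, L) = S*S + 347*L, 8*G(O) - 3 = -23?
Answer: 805461/4 ≈ 2.0137e+5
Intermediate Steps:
G(O) = -5/2 (G(O) = 3/8 + (1/8)*(-23) = 3/8 - 23/8 = -5/2)
x = 27/2 (x = 21 + 3*(-5/2) = 21 - 15/2 = 27/2 ≈ 13.500)
p(S, L) = -8 + S**2 + 347*L (p(S, L) = -8 + (S*S + 347*L) = -8 + (S**2 + 347*L) = -8 + S**2 + 347*L)
p(x, 581) + H(-416) = (-8 + (27/2)**2 + 347*581) - 416 = (-8 + 729/4 + 201607) - 416 = 807125/4 - 416 = 805461/4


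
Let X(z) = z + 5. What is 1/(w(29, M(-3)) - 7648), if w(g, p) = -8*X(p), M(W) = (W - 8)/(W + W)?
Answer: -3/23108 ≈ -0.00012983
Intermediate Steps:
M(W) = (-8 + W)/(2*W) (M(W) = (-8 + W)/((2*W)) = (-8 + W)*(1/(2*W)) = (-8 + W)/(2*W))
X(z) = 5 + z
w(g, p) = -40 - 8*p (w(g, p) = -8*(5 + p) = -40 - 8*p)
1/(w(29, M(-3)) - 7648) = 1/((-40 - 4*(-8 - 3)/(-3)) - 7648) = 1/((-40 - 4*(-1)*(-11)/3) - 7648) = 1/((-40 - 8*11/6) - 7648) = 1/((-40 - 44/3) - 7648) = 1/(-164/3 - 7648) = 1/(-23108/3) = -3/23108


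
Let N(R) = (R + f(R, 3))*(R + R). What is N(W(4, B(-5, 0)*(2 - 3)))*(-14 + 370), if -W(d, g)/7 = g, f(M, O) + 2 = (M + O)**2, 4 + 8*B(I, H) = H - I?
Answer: 553847/64 ≈ 8653.9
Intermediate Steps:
B(I, H) = -1/2 - I/8 + H/8 (B(I, H) = -1/2 + (H - I)/8 = -1/2 + (-I/8 + H/8) = -1/2 - I/8 + H/8)
f(M, O) = -2 + (M + O)**2
W(d, g) = -7*g
N(R) = 2*R*(-2 + R + (3 + R)**2) (N(R) = (R + (-2 + (R + 3)**2))*(R + R) = (R + (-2 + (3 + R)**2))*(2*R) = (-2 + R + (3 + R)**2)*(2*R) = 2*R*(-2 + R + (3 + R)**2))
N(W(4, B(-5, 0)*(2 - 3)))*(-14 + 370) = (2*(-7*(-1/2 - 1/8*(-5) + (1/8)*0)*(2 - 3))*(-2 - 7*(-1/2 - 1/8*(-5) + (1/8)*0)*(2 - 3) + (3 - 7*(-1/2 - 1/8*(-5) + (1/8)*0)*(2 - 3))**2))*(-14 + 370) = (2*(-7*(-1/2 + 5/8 + 0)*(-1))*(-2 - 7*(-1/2 + 5/8 + 0)*(-1) + (3 - 7*(-1/2 + 5/8 + 0)*(-1))**2))*356 = (2*(-7*(-1)/8)*(-2 - 7*(-1)/8 + (3 - 7*(-1)/8)**2))*356 = (2*(-7*(-1/8))*(-2 - 7*(-1/8) + (3 - 7*(-1/8))**2))*356 = (2*(7/8)*(-2 + 7/8 + (3 + 7/8)**2))*356 = (2*(7/8)*(-2 + 7/8 + (31/8)**2))*356 = (2*(7/8)*(-2 + 7/8 + 961/64))*356 = (2*(7/8)*(889/64))*356 = (6223/256)*356 = 553847/64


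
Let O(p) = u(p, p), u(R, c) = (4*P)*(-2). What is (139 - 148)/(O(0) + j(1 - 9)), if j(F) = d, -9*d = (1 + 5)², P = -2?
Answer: -¾ ≈ -0.75000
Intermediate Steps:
d = -4 (d = -(1 + 5)²/9 = -⅑*6² = -⅑*36 = -4)
j(F) = -4
u(R, c) = 16 (u(R, c) = (4*(-2))*(-2) = -8*(-2) = 16)
O(p) = 16
(139 - 148)/(O(0) + j(1 - 9)) = (139 - 148)/(16 - 4) = -9/12 = -9*1/12 = -¾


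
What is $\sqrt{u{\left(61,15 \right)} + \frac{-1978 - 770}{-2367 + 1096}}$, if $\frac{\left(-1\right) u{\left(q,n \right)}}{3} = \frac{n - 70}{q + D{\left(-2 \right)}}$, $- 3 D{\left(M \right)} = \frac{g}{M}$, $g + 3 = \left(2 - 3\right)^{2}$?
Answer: $\frac{\sqrt{261227539482}}{231322} \approx 2.2095$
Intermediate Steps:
$g = -2$ ($g = -3 + \left(2 - 3\right)^{2} = -3 + \left(-1\right)^{2} = -3 + 1 = -2$)
$D{\left(M \right)} = \frac{2}{3 M}$ ($D{\left(M \right)} = - \frac{\left(-2\right) \frac{1}{M}}{3} = \frac{2}{3 M}$)
$u{\left(q,n \right)} = - \frac{3 \left(-70 + n\right)}{- \frac{1}{3} + q}$ ($u{\left(q,n \right)} = - 3 \frac{n - 70}{q + \frac{2}{3 \left(-2\right)}} = - 3 \frac{-70 + n}{q + \frac{2}{3} \left(- \frac{1}{2}\right)} = - 3 \frac{-70 + n}{q - \frac{1}{3}} = - 3 \frac{-70 + n}{- \frac{1}{3} + q} = - \frac{3 \left(-70 + n\right)}{- \frac{1}{3} + q}$)
$\sqrt{u{\left(61,15 \right)} + \frac{-1978 - 770}{-2367 + 1096}} = \sqrt{\frac{9 \left(70 - 15\right)}{-1 + 3 \cdot 61} + \frac{-1978 - 770}{-2367 + 1096}} = \sqrt{\frac{9 \left(70 - 15\right)}{-1 + 183} - \frac{2748}{-1271}} = \sqrt{9 \cdot \frac{1}{182} \cdot 55 - - \frac{2748}{1271}} = \sqrt{9 \cdot \frac{1}{182} \cdot 55 + \frac{2748}{1271}} = \sqrt{\frac{495}{182} + \frac{2748}{1271}} = \sqrt{\frac{1129281}{231322}} = \frac{\sqrt{261227539482}}{231322}$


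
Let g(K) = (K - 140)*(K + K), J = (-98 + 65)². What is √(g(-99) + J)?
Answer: 3*√5379 ≈ 220.02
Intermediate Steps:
J = 1089 (J = (-33)² = 1089)
g(K) = 2*K*(-140 + K) (g(K) = (-140 + K)*(2*K) = 2*K*(-140 + K))
√(g(-99) + J) = √(2*(-99)*(-140 - 99) + 1089) = √(2*(-99)*(-239) + 1089) = √(47322 + 1089) = √48411 = 3*√5379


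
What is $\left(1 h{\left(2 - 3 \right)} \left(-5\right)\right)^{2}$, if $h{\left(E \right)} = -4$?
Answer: $400$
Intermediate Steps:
$\left(1 h{\left(2 - 3 \right)} \left(-5\right)\right)^{2} = \left(1 \left(-4\right) \left(-5\right)\right)^{2} = \left(\left(-4\right) \left(-5\right)\right)^{2} = 20^{2} = 400$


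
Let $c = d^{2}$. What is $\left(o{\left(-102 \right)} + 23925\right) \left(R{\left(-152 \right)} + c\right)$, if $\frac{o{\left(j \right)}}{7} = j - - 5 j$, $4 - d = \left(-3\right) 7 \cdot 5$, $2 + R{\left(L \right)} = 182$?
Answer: $236890101$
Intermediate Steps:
$R{\left(L \right)} = 180$ ($R{\left(L \right)} = -2 + 182 = 180$)
$d = 109$ ($d = 4 - \left(-3\right) 7 \cdot 5 = 4 - \left(-21\right) 5 = 4 - -105 = 4 + 105 = 109$)
$o{\left(j \right)} = 42 j$ ($o{\left(j \right)} = 7 \left(j - - 5 j\right) = 7 \left(j + 5 j\right) = 7 \cdot 6 j = 42 j$)
$c = 11881$ ($c = 109^{2} = 11881$)
$\left(o{\left(-102 \right)} + 23925\right) \left(R{\left(-152 \right)} + c\right) = \left(42 \left(-102\right) + 23925\right) \left(180 + 11881\right) = \left(-4284 + 23925\right) 12061 = 19641 \cdot 12061 = 236890101$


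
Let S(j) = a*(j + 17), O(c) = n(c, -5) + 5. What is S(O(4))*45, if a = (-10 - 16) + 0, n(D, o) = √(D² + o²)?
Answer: -25740 - 1170*√41 ≈ -33232.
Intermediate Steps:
a = -26 (a = -26 + 0 = -26)
O(c) = 5 + √(25 + c²) (O(c) = √(c² + (-5)²) + 5 = √(c² + 25) + 5 = √(25 + c²) + 5 = 5 + √(25 + c²))
S(j) = -442 - 26*j (S(j) = -26*(j + 17) = -26*(17 + j) = -442 - 26*j)
S(O(4))*45 = (-442 - 26*(5 + √(25 + 4²)))*45 = (-442 - 26*(5 + √(25 + 16)))*45 = (-442 - 26*(5 + √41))*45 = (-442 + (-130 - 26*√41))*45 = (-572 - 26*√41)*45 = -25740 - 1170*√41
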